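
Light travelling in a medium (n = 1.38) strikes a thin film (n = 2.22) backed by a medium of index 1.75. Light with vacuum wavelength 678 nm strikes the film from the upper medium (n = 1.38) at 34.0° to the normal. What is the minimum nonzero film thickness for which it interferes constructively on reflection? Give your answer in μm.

At the upper boundary (n = 1.38 to n = 2.22) the reflected ray undergoes a half-wave phase shift.
Bottom surface (2.22 → 1.75): reflection off a lower-index medium gives no phase shift.
Net: one phase inversion between the two reflected rays.
With one net inversion, constructive interference in reflection requires 2 n t cos θ_r = (m + ½) λ.
Snell's law: 1.38 sin 34.0° = 2.22 sin θ_r → sin θ_r = 0.348, cos θ_r = 0.938.
Minimum at m = 0: t = λ / (4 n cos θ_r) = 678 / (4 × 2.22 × 0.938) = 81.4 nm.

0.0814 μm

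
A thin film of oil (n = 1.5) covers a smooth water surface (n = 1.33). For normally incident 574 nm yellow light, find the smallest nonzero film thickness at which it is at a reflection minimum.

191 nm

At the upper boundary (n = 1.0 to n = 1.5) the reflected ray undergoes a half-wave phase shift.
At the lower boundary (n = 1.5 to n = 1.33) the reflected ray undergoes no phase shift.
The two reflections differ by half a wavelength.
So the condition for destructive reflection is 2 n t = m λ.
Minimum nonzero at m = 1: t = λ / (2 n) = 574 / (2 × 1.5) = 191 nm.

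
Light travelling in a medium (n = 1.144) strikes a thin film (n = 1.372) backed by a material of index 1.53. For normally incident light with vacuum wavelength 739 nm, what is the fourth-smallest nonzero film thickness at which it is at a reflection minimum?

Top surface (1.144 → 1.372): reflection off a higher-index medium gives a half-wave phase shift.
Bottom surface (1.372 → 1.53): reflection off a higher-index medium gives a half-wave phase shift.
Net: no relative phase inversion (both shifts match).
For minimum reflection here: 2 n t = (m + ½) λ.
The fourth-smallest nonzero thickness corresponds to m = 3: t = (m + ½) λ / (2 n) = 3.50 × 739 / (2 × 1.372) = 943 nm.

943 nm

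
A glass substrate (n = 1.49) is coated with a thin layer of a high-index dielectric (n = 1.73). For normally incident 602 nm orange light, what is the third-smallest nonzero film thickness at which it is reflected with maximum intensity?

435 nm

At the upper boundary (n = 1.0 to n = 1.73) the reflected ray undergoes a half-wave phase shift.
Ray reflecting at the bottom interface goes from n = 1.73 toward n = 1.49: no phase shift.
The two reflections differ by half a wavelength.
With one net inversion, constructive interference in reflection requires 2 n t = (m + ½) λ.
The third-smallest nonzero thickness corresponds to m = 2: t = (m + ½) λ / (2 n) = 2.50 × 602 / (2 × 1.73) = 435 nm.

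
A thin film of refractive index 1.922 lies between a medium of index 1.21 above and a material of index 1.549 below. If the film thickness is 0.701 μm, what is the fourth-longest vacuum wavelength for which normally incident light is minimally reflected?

Top surface (1.21 → 1.922): reflection off a higher-index medium gives a half-wave phase shift.
Bottom surface (1.922 → 1.549): reflection off a lower-index medium gives no phase shift.
Exactly one π shift → a net half-wave offset.
So the condition for destructive reflection is 2 n t = m λ.
λ = 2 n t / m. The fourth-longest wavelength is m = 4: λ = 2 × 1.922 × 701 / 4.00 = 674 nm.

674 nm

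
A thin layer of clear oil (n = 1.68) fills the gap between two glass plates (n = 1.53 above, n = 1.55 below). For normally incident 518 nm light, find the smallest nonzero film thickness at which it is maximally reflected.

77.1 nm

Top surface (1.53 → 1.68): reflection off a higher-index medium gives a half-wave phase shift.
Bottom surface (1.68 → 1.55): reflection off a lower-index medium gives no phase shift.
Exactly one π shift → a net half-wave offset.
With one net inversion, constructive interference in reflection requires 2 n t = (m + ½) λ.
Minimum at m = 0: t = λ / (4 n) = 518 / (4 × 1.68) = 77.1 nm.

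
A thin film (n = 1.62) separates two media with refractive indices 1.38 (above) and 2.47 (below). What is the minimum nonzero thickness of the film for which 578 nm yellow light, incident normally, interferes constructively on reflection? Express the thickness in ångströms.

Top surface (1.38 → 1.62): reflection off a higher-index medium gives a half-wave phase shift.
Ray reflecting at the bottom interface goes from n = 1.62 toward n = 2.47: a half-wave phase shift.
Zero or two π shifts → no net half-wave offset.
So the condition for constructive reflection is 2 n t = m λ.
Minimum nonzero at m = 1: t = λ / (2 n) = 578 / (2 × 1.62) = 178 nm.

1784 Å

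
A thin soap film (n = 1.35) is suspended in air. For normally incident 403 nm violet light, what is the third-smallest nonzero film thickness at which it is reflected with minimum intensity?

Top surface (1.0 → 1.35): reflection off a higher-index medium gives a half-wave phase shift.
Ray reflecting at the bottom interface goes from n = 1.35 toward n = 1.0: no phase shift.
Net: one phase inversion between the two reflected rays.
With one net inversion, destructive interference in reflection requires 2 n t = m λ.
The third-smallest nonzero thickness corresponds to m = 3: t = m λ / (2 n) = 3.00 × 403 / (2 × 1.35) = 448 nm.

448 nm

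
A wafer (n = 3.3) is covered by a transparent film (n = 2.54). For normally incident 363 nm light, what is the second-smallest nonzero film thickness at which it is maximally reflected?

143 nm

Ray reflecting at the top interface goes from n = 1.0 toward n = 2.54: a half-wave phase shift.
Bottom surface (2.54 → 3.3): reflection off a higher-index medium gives a half-wave phase shift.
The two reflections carry the same phase change, so no net offset.
With no net inversion, constructive interference in reflection requires 2 n t = m λ.
The second-smallest nonzero thickness corresponds to m = 2: t = m λ / (2 n) = 2.00 × 363 / (2 × 2.54) = 143 nm.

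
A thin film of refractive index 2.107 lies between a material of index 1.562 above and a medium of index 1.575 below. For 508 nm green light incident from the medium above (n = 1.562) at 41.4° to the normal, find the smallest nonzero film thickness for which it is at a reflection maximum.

Top surface (1.562 → 2.107): reflection off a higher-index medium gives a half-wave phase shift.
Ray reflecting at the bottom interface goes from n = 2.107 toward n = 1.575: no phase shift.
The two reflections differ by half a wavelength.
For maximum reflection here: 2 n t cos θ_r = (m + ½) λ.
Snell's law: 1.562 sin 41.4° = 2.107 sin θ_r → sin θ_r = 0.490, cos θ_r = 0.872.
Minimum at m = 0: t = λ / (4 n cos θ_r) = 508 / (4 × 2.107 × 0.872) = 69.2 nm.

69.2 nm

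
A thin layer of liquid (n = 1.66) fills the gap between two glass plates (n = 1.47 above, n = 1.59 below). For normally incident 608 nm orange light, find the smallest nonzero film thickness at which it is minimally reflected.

183 nm

Ray reflecting at the top interface goes from n = 1.47 toward n = 1.66: a half-wave phase shift.
At the lower boundary (n = 1.66 to n = 1.59) the reflected ray undergoes no phase shift.
Net: one phase inversion between the two reflected rays.
With one net inversion, destructive interference in reflection requires 2 n t = m λ.
Minimum nonzero at m = 1: t = λ / (2 n) = 608 / (2 × 1.66) = 183 nm.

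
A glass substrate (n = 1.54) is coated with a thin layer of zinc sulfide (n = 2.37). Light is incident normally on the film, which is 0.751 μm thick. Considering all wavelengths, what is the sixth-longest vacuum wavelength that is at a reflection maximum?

647 nm

Top surface (1.0 → 2.37): reflection off a higher-index medium gives a half-wave phase shift.
Bottom surface (2.37 → 1.54): reflection off a lower-index medium gives no phase shift.
Exactly one π shift → a net half-wave offset.
With one net inversion, constructive interference in reflection requires 2 n t = (m + ½) λ.
λ = 2 n t / (m + ½). The sixth-longest wavelength is m = 5: λ = 2 × 2.37 × 751 / 5.50 = 647 nm.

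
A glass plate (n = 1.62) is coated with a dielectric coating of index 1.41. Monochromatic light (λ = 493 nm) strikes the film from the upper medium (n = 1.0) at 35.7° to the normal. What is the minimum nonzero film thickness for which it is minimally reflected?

96.0 nm

At the upper boundary (n = 1.0 to n = 1.41) the reflected ray undergoes a half-wave phase shift.
At the lower boundary (n = 1.41 to n = 1.62) the reflected ray undergoes a half-wave phase shift.
The two reflections carry the same phase change, so no net offset.
So the condition for destructive reflection is 2 n t cos θ_r = (m + ½) λ.
Snell's law: 1.0 sin 35.7° = 1.41 sin θ_r → sin θ_r = 0.414, cos θ_r = 0.910.
Minimum at m = 0: t = λ / (4 n cos θ_r) = 493 / (4 × 1.41 × 0.910) = 96.0 nm.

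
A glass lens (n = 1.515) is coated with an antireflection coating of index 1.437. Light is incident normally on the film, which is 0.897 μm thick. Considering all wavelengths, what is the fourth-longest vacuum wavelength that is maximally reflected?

Top surface (1.0 → 1.437): reflection off a higher-index medium gives a half-wave phase shift.
At the lower boundary (n = 1.437 to n = 1.515) the reflected ray undergoes a half-wave phase shift.
Net: no relative phase inversion (both shifts match).
So the condition for constructive reflection is 2 n t = m λ.
λ = 2 n t / m. The fourth-longest wavelength is m = 4: λ = 2 × 1.437 × 897 / 4.00 = 644 nm.

644 nm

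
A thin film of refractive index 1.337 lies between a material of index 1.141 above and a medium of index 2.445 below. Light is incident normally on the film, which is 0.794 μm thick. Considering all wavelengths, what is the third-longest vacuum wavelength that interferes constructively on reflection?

Top surface (1.141 → 1.337): reflection off a higher-index medium gives a half-wave phase shift.
At the lower boundary (n = 1.337 to n = 2.445) the reflected ray undergoes a half-wave phase shift.
Net: no relative phase inversion (both shifts match).
With no net inversion, constructive interference in reflection requires 2 n t = m λ.
λ = 2 n t / m. The third-longest wavelength is m = 3: λ = 2 × 1.337 × 794 / 3.00 = 708 nm.

708 nm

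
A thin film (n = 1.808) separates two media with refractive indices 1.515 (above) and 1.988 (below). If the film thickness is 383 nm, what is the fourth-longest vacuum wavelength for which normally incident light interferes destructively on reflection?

Top surface (1.515 → 1.808): reflection off a higher-index medium gives a half-wave phase shift.
Ray reflecting at the bottom interface goes from n = 1.808 toward n = 1.988: a half-wave phase shift.
The two reflections carry the same phase change, so no net offset.
For weak reflection here: 2 n t = (m + ½) λ.
λ = 2 n t / (m + ½). The fourth-longest wavelength is m = 3: λ = 2 × 1.808 × 383 / 3.50 = 396 nm.

396 nm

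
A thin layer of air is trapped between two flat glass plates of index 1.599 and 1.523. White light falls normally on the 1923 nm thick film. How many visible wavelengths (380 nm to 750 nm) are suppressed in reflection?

At the upper boundary (n = 1.599 to n = 1.0) the reflected ray undergoes no phase shift.
Ray reflecting at the bottom interface goes from n = 1.0 toward n = 1.523: a half-wave phase shift.
Exactly one π shift → a net half-wave offset.
So the condition for destructive reflection is 2 n t = m λ.
λ = 2 n t / m = 3846 / m nm.
m=5: 769 nm (IR); m=6: 641 nm (visible); m=7: 549 nm (visible); m=8: 481 nm (visible); m=9: 427 nm (visible); m=10: 385 nm (visible); m=11: 350 nm (UV).

5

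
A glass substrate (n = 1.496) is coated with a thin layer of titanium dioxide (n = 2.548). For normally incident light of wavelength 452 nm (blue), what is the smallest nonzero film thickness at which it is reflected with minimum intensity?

At the upper boundary (n = 1.0 to n = 2.548) the reflected ray undergoes a half-wave phase shift.
Bottom surface (2.548 → 1.496): reflection off a lower-index medium gives no phase shift.
Net: one phase inversion between the two reflected rays.
With one net inversion, destructive interference in reflection requires 2 n t = m λ.
The smallest nonzero thickness corresponds to m = 1: t = m λ / (2 n) = 1.00 × 452 / (2 × 2.548) = 88.7 nm.

88.7 nm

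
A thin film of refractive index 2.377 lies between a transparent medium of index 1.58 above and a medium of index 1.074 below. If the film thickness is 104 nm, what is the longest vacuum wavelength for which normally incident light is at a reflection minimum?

At the upper boundary (n = 1.58 to n = 2.377) the reflected ray undergoes a half-wave phase shift.
At the lower boundary (n = 2.377 to n = 1.074) the reflected ray undergoes no phase shift.
Net: one phase inversion between the two reflected rays.
For weak reflection here: 2 n t = m λ.
λ = 2 n t / m. The longest wavelength is m = 1: λ = 2 × 2.377 × 104 / 1.00 = 494 nm.

494 nm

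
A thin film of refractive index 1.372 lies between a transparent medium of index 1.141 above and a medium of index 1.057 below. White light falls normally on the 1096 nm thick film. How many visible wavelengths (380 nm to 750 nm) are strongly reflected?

4

Top surface (1.141 → 1.372): reflection off a higher-index medium gives a half-wave phase shift.
Ray reflecting at the bottom interface goes from n = 1.372 toward n = 1.057: no phase shift.
The two reflections differ by half a wavelength.
For maximum reflection here: 2 n t = (m + ½) λ.
λ = 2 n t / (m + ½) = 3007 / (m + ½) nm.
m=3: 859 nm (IR); m=4: 668 nm (visible); m=5: 547 nm (visible); m=6: 463 nm (visible); m=7: 401 nm (visible); m=8: 354 nm (UV).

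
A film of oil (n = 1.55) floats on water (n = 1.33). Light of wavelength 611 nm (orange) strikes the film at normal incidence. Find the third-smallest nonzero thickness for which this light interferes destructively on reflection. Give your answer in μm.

0.591 μm

Ray reflecting at the top interface goes from n = 1.0 toward n = 1.55: a half-wave phase shift.
At the lower boundary (n = 1.55 to n = 1.33) the reflected ray undergoes no phase shift.
Exactly one π shift → a net half-wave offset.
For dark reflection here: 2 n t = m λ.
The third-smallest nonzero thickness corresponds to m = 3: t = m λ / (2 n) = 3.00 × 611 / (2 × 1.55) = 591 nm.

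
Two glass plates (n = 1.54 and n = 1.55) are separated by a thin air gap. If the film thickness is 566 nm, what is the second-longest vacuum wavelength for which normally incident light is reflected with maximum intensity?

Ray reflecting at the top interface goes from n = 1.54 toward n = 1.0: no phase shift.
Ray reflecting at the bottom interface goes from n = 1.0 toward n = 1.55: a half-wave phase shift.
Net: one phase inversion between the two reflected rays.
For bright reflection here: 2 n t = (m + ½) λ.
λ = 2 n t / (m + ½). The second-longest wavelength is m = 1: λ = 2 × 1.0 × 566 / 1.50 = 755 nm.

755 nm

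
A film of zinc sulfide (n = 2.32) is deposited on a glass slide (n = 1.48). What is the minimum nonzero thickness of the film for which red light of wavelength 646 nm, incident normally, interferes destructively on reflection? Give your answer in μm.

At the upper boundary (n = 1.0 to n = 2.32) the reflected ray undergoes a half-wave phase shift.
Bottom surface (2.32 → 1.48): reflection off a lower-index medium gives no phase shift.
The two reflections differ by half a wavelength.
So the condition for destructive reflection is 2 n t = m λ.
Minimum nonzero at m = 1: t = λ / (2 n) = 646 / (2 × 2.32) = 139 nm.

0.139 μm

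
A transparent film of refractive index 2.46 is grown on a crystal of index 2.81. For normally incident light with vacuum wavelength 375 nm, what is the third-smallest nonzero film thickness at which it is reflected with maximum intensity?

Ray reflecting at the top interface goes from n = 1.0 toward n = 2.46: a half-wave phase shift.
At the lower boundary (n = 2.46 to n = 2.81) the reflected ray undergoes a half-wave phase shift.
Zero or two π shifts → no net half-wave offset.
So the condition for constructive reflection is 2 n t = m λ.
The third-smallest nonzero thickness corresponds to m = 3: t = m λ / (2 n) = 3.00 × 375 / (2 × 2.46) = 229 nm.

229 nm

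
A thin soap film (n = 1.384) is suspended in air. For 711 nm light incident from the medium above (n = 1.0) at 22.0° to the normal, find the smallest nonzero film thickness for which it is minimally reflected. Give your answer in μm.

Ray reflecting at the top interface goes from n = 1.0 toward n = 1.384: a half-wave phase shift.
Ray reflecting at the bottom interface goes from n = 1.384 toward n = 1.0: no phase shift.
Net: one phase inversion between the two reflected rays.
So the condition for destructive reflection is 2 n t cos θ_r = m λ.
Snell's law: 1.0 sin 22.0° = 1.384 sin θ_r → sin θ_r = 0.271, cos θ_r = 0.963.
Minimum nonzero at m = 1: t = λ / (2 n cos θ_r) = 711 / (2 × 1.384 × 0.963) = 267 nm.

0.267 μm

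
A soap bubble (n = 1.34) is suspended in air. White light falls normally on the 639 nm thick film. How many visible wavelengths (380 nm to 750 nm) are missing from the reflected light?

2

At the upper boundary (n = 1.0 to n = 1.34) the reflected ray undergoes a half-wave phase shift.
Bottom surface (1.34 → 1.0): reflection off a lower-index medium gives no phase shift.
Net: one phase inversion between the two reflected rays.
With one net inversion, destructive interference in reflection requires 2 n t = m λ.
λ = 2 n t / m = 1713 / m nm.
m=2: 856 nm (IR); m=3: 571 nm (visible); m=4: 428 nm (visible); m=5: 343 nm (UV).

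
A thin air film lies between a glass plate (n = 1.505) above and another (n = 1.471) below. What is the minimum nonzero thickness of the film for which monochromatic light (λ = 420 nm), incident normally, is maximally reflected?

105 nm

Ray reflecting at the top interface goes from n = 1.505 toward n = 1.0: no phase shift.
At the lower boundary (n = 1.0 to n = 1.471) the reflected ray undergoes a half-wave phase shift.
Exactly one π shift → a net half-wave offset.
With one net inversion, constructive interference in reflection requires 2 n t = (m + ½) λ.
Minimum at m = 0: t = λ / (4 n) = 420 / (4 × 1.0) = 105 nm.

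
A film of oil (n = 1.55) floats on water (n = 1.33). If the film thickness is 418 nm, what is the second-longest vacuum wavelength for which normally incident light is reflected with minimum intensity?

Ray reflecting at the top interface goes from n = 1.0 toward n = 1.55: a half-wave phase shift.
Ray reflecting at the bottom interface goes from n = 1.55 toward n = 1.33: no phase shift.
Exactly one π shift → a net half-wave offset.
With one net inversion, destructive interference in reflection requires 2 n t = m λ.
λ = 2 n t / m. The second-longest wavelength is m = 2: λ = 2 × 1.55 × 418 / 2.00 = 648 nm.

648 nm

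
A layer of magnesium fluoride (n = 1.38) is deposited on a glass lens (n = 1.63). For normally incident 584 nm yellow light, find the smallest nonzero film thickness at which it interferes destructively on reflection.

Ray reflecting at the top interface goes from n = 1.0 toward n = 1.38: a half-wave phase shift.
At the lower boundary (n = 1.38 to n = 1.63) the reflected ray undergoes a half-wave phase shift.
Net: no relative phase inversion (both shifts match).
With no net inversion, destructive interference in reflection requires 2 n t = (m + ½) λ.
Minimum at m = 0: t = λ / (4 n) = 584 / (4 × 1.38) = 106 nm.

106 nm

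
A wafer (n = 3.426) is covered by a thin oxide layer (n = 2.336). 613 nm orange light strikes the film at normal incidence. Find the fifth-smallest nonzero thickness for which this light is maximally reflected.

656 nm

Ray reflecting at the top interface goes from n = 1.0 toward n = 2.336: a half-wave phase shift.
Ray reflecting at the bottom interface goes from n = 2.336 toward n = 3.426: a half-wave phase shift.
Zero or two π shifts → no net half-wave offset.
So the condition for constructive reflection is 2 n t = m λ.
The fifth-smallest nonzero thickness corresponds to m = 5: t = m λ / (2 n) = 5.00 × 613 / (2 × 2.336) = 656 nm.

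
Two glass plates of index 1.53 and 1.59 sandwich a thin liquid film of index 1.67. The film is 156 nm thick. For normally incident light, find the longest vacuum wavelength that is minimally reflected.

521 nm

Top surface (1.53 → 1.67): reflection off a higher-index medium gives a half-wave phase shift.
Ray reflecting at the bottom interface goes from n = 1.67 toward n = 1.59: no phase shift.
Exactly one π shift → a net half-wave offset.
So the condition for destructive reflection is 2 n t = m λ.
λ = 2 n t / m. The longest wavelength is m = 1: λ = 2 × 1.67 × 156 / 1.00 = 521 nm.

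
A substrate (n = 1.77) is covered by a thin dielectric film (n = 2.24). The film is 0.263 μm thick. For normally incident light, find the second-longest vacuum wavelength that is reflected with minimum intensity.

589 nm

At the upper boundary (n = 1.0 to n = 2.24) the reflected ray undergoes a half-wave phase shift.
Ray reflecting at the bottom interface goes from n = 2.24 toward n = 1.77: no phase shift.
Net: one phase inversion between the two reflected rays.
So the condition for destructive reflection is 2 n t = m λ.
λ = 2 n t / m. The second-longest wavelength is m = 2: λ = 2 × 2.24 × 263 / 2.00 = 589 nm.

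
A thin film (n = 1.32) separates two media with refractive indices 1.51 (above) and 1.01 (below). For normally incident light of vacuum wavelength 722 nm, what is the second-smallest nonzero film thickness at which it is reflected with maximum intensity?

547 nm

Top surface (1.51 → 1.32): reflection off a lower-index medium gives no phase shift.
At the lower boundary (n = 1.32 to n = 1.01) the reflected ray undergoes no phase shift.
Zero or two π shifts → no net half-wave offset.
So the condition for constructive reflection is 2 n t = m λ.
The second-smallest nonzero thickness corresponds to m = 2: t = m λ / (2 n) = 2.00 × 722 / (2 × 1.32) = 547 nm.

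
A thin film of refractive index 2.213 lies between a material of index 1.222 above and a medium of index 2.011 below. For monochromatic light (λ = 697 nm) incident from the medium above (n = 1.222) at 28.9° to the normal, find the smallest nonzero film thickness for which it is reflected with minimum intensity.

Top surface (1.222 → 2.213): reflection off a higher-index medium gives a half-wave phase shift.
Ray reflecting at the bottom interface goes from n = 2.213 toward n = 2.011: no phase shift.
Net: one phase inversion between the two reflected rays.
For dark reflection here: 2 n t cos θ_r = m λ.
Snell's law: 1.222 sin 28.9° = 2.213 sin θ_r → sin θ_r = 0.267, cos θ_r = 0.964.
Minimum nonzero at m = 1: t = λ / (2 n cos θ_r) = 697 / (2 × 2.213 × 0.964) = 163 nm.

163 nm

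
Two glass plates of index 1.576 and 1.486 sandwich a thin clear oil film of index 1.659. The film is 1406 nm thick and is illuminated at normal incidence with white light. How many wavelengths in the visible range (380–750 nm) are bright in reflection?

At the upper boundary (n = 1.576 to n = 1.659) the reflected ray undergoes a half-wave phase shift.
Bottom surface (1.659 → 1.486): reflection off a lower-index medium gives no phase shift.
Exactly one π shift → a net half-wave offset.
So the condition for constructive reflection is 2 n t = (m + ½) λ.
λ = 2 n t / (m + ½) = 4665 / (m + ½) nm.
m=5: 848 nm (IR); m=6: 718 nm (visible); m=7: 622 nm (visible); m=8: 549 nm (visible); m=9: 491 nm (visible); m=10: 444 nm (visible); m=11: 406 nm (visible); m=12: 373 nm (UV).

6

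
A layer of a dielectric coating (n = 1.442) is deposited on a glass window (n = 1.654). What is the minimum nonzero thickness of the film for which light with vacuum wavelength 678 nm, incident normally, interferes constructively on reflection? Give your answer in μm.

Ray reflecting at the top interface goes from n = 1.0 toward n = 1.442: a half-wave phase shift.
Ray reflecting at the bottom interface goes from n = 1.442 toward n = 1.654: a half-wave phase shift.
The two reflections carry the same phase change, so no net offset.
With no net inversion, constructive interference in reflection requires 2 n t = m λ.
Minimum nonzero at m = 1: t = λ / (2 n) = 678 / (2 × 1.442) = 235 nm.

0.235 μm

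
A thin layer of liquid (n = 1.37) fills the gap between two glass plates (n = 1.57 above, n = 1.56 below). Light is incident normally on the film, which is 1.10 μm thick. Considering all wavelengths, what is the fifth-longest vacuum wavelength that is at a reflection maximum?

Ray reflecting at the top interface goes from n = 1.57 toward n = 1.37: no phase shift.
At the lower boundary (n = 1.37 to n = 1.56) the reflected ray undergoes a half-wave phase shift.
Exactly one π shift → a net half-wave offset.
So the condition for constructive reflection is 2 n t = (m + ½) λ.
λ = 2 n t / (m + ½). The fifth-longest wavelength is m = 4: λ = 2 × 1.37 × 1100 / 4.50 = 670 nm.

670 nm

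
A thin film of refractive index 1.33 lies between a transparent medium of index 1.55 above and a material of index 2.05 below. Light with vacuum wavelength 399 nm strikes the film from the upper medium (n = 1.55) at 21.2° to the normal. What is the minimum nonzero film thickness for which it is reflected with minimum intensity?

Ray reflecting at the top interface goes from n = 1.55 toward n = 1.33: no phase shift.
Bottom surface (1.33 → 2.05): reflection off a higher-index medium gives a half-wave phase shift.
The two reflections differ by half a wavelength.
For dark reflection here: 2 n t cos θ_r = m λ.
Snell's law: 1.55 sin 21.2° = 1.33 sin θ_r → sin θ_r = 0.421, cos θ_r = 0.907.
Minimum nonzero at m = 1: t = λ / (2 n cos θ_r) = 399 / (2 × 1.33 × 0.907) = 165 nm.

165 nm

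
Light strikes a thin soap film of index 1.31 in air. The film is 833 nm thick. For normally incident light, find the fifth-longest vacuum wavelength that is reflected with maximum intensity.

At the upper boundary (n = 1.0 to n = 1.31) the reflected ray undergoes a half-wave phase shift.
At the lower boundary (n = 1.31 to n = 1.0) the reflected ray undergoes no phase shift.
The two reflections differ by half a wavelength.
For maximum reflection here: 2 n t = (m + ½) λ.
λ = 2 n t / (m + ½). The fifth-longest wavelength is m = 4: λ = 2 × 1.31 × 833 / 4.50 = 485 nm.

485 nm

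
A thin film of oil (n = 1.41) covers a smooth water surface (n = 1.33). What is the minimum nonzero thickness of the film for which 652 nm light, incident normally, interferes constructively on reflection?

Top surface (1.0 → 1.41): reflection off a higher-index medium gives a half-wave phase shift.
Ray reflecting at the bottom interface goes from n = 1.41 toward n = 1.33: no phase shift.
Net: one phase inversion between the two reflected rays.
With one net inversion, constructive interference in reflection requires 2 n t = (m + ½) λ.
Minimum at m = 0: t = λ / (4 n) = 652 / (4 × 1.41) = 116 nm.

116 nm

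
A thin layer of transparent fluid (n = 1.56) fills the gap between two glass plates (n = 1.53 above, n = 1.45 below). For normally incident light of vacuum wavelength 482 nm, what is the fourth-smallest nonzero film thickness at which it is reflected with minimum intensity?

Top surface (1.53 → 1.56): reflection off a higher-index medium gives a half-wave phase shift.
At the lower boundary (n = 1.56 to n = 1.45) the reflected ray undergoes no phase shift.
Net: one phase inversion between the two reflected rays.
So the condition for destructive reflection is 2 n t = m λ.
The fourth-smallest nonzero thickness corresponds to m = 4: t = m λ / (2 n) = 4.00 × 482 / (2 × 1.56) = 618 nm.

618 nm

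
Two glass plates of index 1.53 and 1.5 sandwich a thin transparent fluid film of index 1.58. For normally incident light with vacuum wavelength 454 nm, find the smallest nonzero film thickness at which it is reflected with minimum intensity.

At the upper boundary (n = 1.53 to n = 1.58) the reflected ray undergoes a half-wave phase shift.
Ray reflecting at the bottom interface goes from n = 1.58 toward n = 1.5: no phase shift.
Net: one phase inversion between the two reflected rays.
With one net inversion, destructive interference in reflection requires 2 n t = m λ.
Minimum nonzero at m = 1: t = λ / (2 n) = 454 / (2 × 1.58) = 144 nm.

144 nm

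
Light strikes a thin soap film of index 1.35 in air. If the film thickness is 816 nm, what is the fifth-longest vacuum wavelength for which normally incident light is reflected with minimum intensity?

441 nm

Top surface (1.0 → 1.35): reflection off a higher-index medium gives a half-wave phase shift.
Ray reflecting at the bottom interface goes from n = 1.35 toward n = 1.0: no phase shift.
The two reflections differ by half a wavelength.
So the condition for destructive reflection is 2 n t = m λ.
λ = 2 n t / m. The fifth-longest wavelength is m = 5: λ = 2 × 1.35 × 816 / 5.00 = 441 nm.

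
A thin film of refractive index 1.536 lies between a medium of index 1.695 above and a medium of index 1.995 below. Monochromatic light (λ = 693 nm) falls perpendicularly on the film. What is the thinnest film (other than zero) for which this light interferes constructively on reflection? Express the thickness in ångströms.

1128 Å

At the upper boundary (n = 1.695 to n = 1.536) the reflected ray undergoes no phase shift.
Bottom surface (1.536 → 1.995): reflection off a higher-index medium gives a half-wave phase shift.
Net: one phase inversion between the two reflected rays.
So the condition for constructive reflection is 2 n t = (m + ½) λ.
Minimum at m = 0: t = λ / (4 n) = 693 / (4 × 1.536) = 113 nm.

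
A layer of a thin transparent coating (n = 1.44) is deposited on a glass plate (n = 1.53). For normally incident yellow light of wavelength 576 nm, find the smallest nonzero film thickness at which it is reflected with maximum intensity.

Ray reflecting at the top interface goes from n = 1.0 toward n = 1.44: a half-wave phase shift.
Ray reflecting at the bottom interface goes from n = 1.44 toward n = 1.53: a half-wave phase shift.
The two reflections carry the same phase change, so no net offset.
So the condition for constructive reflection is 2 n t = m λ.
Minimum nonzero at m = 1: t = λ / (2 n) = 576 / (2 × 1.44) = 200 nm.

200 nm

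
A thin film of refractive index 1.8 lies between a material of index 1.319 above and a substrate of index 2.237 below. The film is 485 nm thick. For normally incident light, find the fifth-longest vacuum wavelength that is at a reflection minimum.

At the upper boundary (n = 1.319 to n = 1.8) the reflected ray undergoes a half-wave phase shift.
Bottom surface (1.8 → 2.237): reflection off a higher-index medium gives a half-wave phase shift.
Zero or two π shifts → no net half-wave offset.
For weak reflection here: 2 n t = (m + ½) λ.
λ = 2 n t / (m + ½). The fifth-longest wavelength is m = 4: λ = 2 × 1.8 × 485 / 4.50 = 388 nm.

388 nm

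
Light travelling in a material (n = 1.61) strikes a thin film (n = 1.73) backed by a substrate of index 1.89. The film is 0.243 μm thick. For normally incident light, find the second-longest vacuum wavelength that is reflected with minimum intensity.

561 nm

At the upper boundary (n = 1.61 to n = 1.73) the reflected ray undergoes a half-wave phase shift.
At the lower boundary (n = 1.73 to n = 1.89) the reflected ray undergoes a half-wave phase shift.
The two reflections carry the same phase change, so no net offset.
So the condition for destructive reflection is 2 n t = (m + ½) λ.
λ = 2 n t / (m + ½). The second-longest wavelength is m = 1: λ = 2 × 1.73 × 243 / 1.50 = 561 nm.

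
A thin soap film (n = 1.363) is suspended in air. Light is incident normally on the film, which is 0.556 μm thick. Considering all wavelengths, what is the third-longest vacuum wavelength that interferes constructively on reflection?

606 nm

Ray reflecting at the top interface goes from n = 1.0 toward n = 1.363: a half-wave phase shift.
At the lower boundary (n = 1.363 to n = 1.0) the reflected ray undergoes no phase shift.
The two reflections differ by half a wavelength.
So the condition for constructive reflection is 2 n t = (m + ½) λ.
λ = 2 n t / (m + ½). The third-longest wavelength is m = 2: λ = 2 × 1.363 × 556 / 2.50 = 606 nm.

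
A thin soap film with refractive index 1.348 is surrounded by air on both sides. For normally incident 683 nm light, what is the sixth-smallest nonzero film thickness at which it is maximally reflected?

At the upper boundary (n = 1.0 to n = 1.348) the reflected ray undergoes a half-wave phase shift.
Ray reflecting at the bottom interface goes from n = 1.348 toward n = 1.0: no phase shift.
The two reflections differ by half a wavelength.
For bright reflection here: 2 n t = (m + ½) λ.
The sixth-smallest nonzero thickness corresponds to m = 5: t = (m + ½) λ / (2 n) = 5.50 × 683 / (2 × 1.348) = 1393 nm.

1393 nm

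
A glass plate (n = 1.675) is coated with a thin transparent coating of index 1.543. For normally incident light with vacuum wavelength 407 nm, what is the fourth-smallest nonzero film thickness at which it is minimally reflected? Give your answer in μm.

0.462 μm

Top surface (1.0 → 1.543): reflection off a higher-index medium gives a half-wave phase shift.
Ray reflecting at the bottom interface goes from n = 1.543 toward n = 1.675: a half-wave phase shift.
Net: no relative phase inversion (both shifts match).
So the condition for destructive reflection is 2 n t = (m + ½) λ.
The fourth-smallest nonzero thickness corresponds to m = 3: t = (m + ½) λ / (2 n) = 3.50 × 407 / (2 × 1.543) = 462 nm.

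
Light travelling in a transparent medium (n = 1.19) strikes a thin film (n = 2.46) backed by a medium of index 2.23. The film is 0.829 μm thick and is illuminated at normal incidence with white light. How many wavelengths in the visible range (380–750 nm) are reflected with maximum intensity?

Ray reflecting at the top interface goes from n = 1.19 toward n = 2.46: a half-wave phase shift.
At the lower boundary (n = 2.46 to n = 2.23) the reflected ray undergoes no phase shift.
Net: one phase inversion between the two reflected rays.
So the condition for constructive reflection is 2 n t = (m + ½) λ.
λ = 2 n t / (m + ½) = 4079 / (m + ½) nm.
m=4: 906 nm (IR); m=5: 742 nm (visible); m=6: 627 nm (visible); m=7: 544 nm (visible); m=8: 480 nm (visible); m=9: 429 nm (visible); m=10: 388 nm (visible); m=11: 355 nm (UV).

6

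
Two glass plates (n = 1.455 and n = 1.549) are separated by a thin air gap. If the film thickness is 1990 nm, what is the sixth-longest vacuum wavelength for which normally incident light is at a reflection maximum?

724 nm

Ray reflecting at the top interface goes from n = 1.455 toward n = 1.0: no phase shift.
Bottom surface (1.0 → 1.549): reflection off a higher-index medium gives a half-wave phase shift.
Exactly one π shift → a net half-wave offset.
So the condition for constructive reflection is 2 n t = (m + ½) λ.
λ = 2 n t / (m + ½). The sixth-longest wavelength is m = 5: λ = 2 × 1.0 × 1990 / 5.50 = 724 nm.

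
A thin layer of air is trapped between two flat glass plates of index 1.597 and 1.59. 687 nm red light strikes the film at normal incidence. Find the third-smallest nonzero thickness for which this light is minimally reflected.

Ray reflecting at the top interface goes from n = 1.597 toward n = 1.0: no phase shift.
Ray reflecting at the bottom interface goes from n = 1.0 toward n = 1.59: a half-wave phase shift.
The two reflections differ by half a wavelength.
So the condition for destructive reflection is 2 n t = m λ.
The third-smallest nonzero thickness corresponds to m = 3: t = m λ / (2 n) = 3.00 × 687 / (2 × 1.0) = 1031 nm.

1031 nm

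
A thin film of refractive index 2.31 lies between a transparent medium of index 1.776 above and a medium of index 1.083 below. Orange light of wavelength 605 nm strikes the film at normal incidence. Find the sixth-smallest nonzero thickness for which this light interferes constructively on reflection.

720 nm

At the upper boundary (n = 1.776 to n = 2.31) the reflected ray undergoes a half-wave phase shift.
At the lower boundary (n = 2.31 to n = 1.083) the reflected ray undergoes no phase shift.
The two reflections differ by half a wavelength.
With one net inversion, constructive interference in reflection requires 2 n t = (m + ½) λ.
The sixth-smallest nonzero thickness corresponds to m = 5: t = (m + ½) λ / (2 n) = 5.50 × 605 / (2 × 2.31) = 720 nm.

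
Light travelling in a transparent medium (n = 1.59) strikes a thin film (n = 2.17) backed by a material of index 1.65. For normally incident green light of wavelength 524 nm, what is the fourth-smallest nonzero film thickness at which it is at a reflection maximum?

Top surface (1.59 → 2.17): reflection off a higher-index medium gives a half-wave phase shift.
Bottom surface (2.17 → 1.65): reflection off a lower-index medium gives no phase shift.
The two reflections differ by half a wavelength.
So the condition for constructive reflection is 2 n t = (m + ½) λ.
The fourth-smallest nonzero thickness corresponds to m = 3: t = (m + ½) λ / (2 n) = 3.50 × 524 / (2 × 2.17) = 423 nm.

423 nm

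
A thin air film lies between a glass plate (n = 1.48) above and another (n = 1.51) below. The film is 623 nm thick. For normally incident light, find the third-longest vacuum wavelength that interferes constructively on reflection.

498 nm

At the upper boundary (n = 1.48 to n = 1.0) the reflected ray undergoes no phase shift.
Ray reflecting at the bottom interface goes from n = 1.0 toward n = 1.51: a half-wave phase shift.
Net: one phase inversion between the two reflected rays.
For maximum reflection here: 2 n t = (m + ½) λ.
λ = 2 n t / (m + ½). The third-longest wavelength is m = 2: λ = 2 × 1.0 × 623 / 2.50 = 498 nm.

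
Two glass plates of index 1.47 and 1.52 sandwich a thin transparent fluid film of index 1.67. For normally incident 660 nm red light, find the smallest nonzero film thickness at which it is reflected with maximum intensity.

98.8 nm

At the upper boundary (n = 1.47 to n = 1.67) the reflected ray undergoes a half-wave phase shift.
Bottom surface (1.67 → 1.52): reflection off a lower-index medium gives no phase shift.
The two reflections differ by half a wavelength.
With one net inversion, constructive interference in reflection requires 2 n t = (m + ½) λ.
Minimum at m = 0: t = λ / (4 n) = 660 / (4 × 1.67) = 98.8 nm.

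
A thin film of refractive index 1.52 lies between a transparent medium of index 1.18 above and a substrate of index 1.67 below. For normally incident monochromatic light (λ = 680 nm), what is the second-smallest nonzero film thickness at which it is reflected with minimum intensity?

At the upper boundary (n = 1.18 to n = 1.52) the reflected ray undergoes a half-wave phase shift.
Bottom surface (1.52 → 1.67): reflection off a higher-index medium gives a half-wave phase shift.
Zero or two π shifts → no net half-wave offset.
With no net inversion, destructive interference in reflection requires 2 n t = (m + ½) λ.
The second-smallest nonzero thickness corresponds to m = 1: t = (m + ½) λ / (2 n) = 1.50 × 680 / (2 × 1.52) = 336 nm.

336 nm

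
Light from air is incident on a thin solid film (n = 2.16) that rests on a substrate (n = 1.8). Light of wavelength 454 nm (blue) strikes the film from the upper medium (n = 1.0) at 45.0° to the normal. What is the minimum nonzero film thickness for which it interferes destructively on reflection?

Top surface (1.0 → 2.16): reflection off a higher-index medium gives a half-wave phase shift.
Ray reflecting at the bottom interface goes from n = 2.16 toward n = 1.8: no phase shift.
Exactly one π shift → a net half-wave offset.
So the condition for destructive reflection is 2 n t cos θ_r = m λ.
Snell's law: 1.0 sin 45.0° = 2.16 sin θ_r → sin θ_r = 0.327, cos θ_r = 0.945.
Minimum nonzero at m = 1: t = λ / (2 n cos θ_r) = 454 / (2 × 2.16 × 0.945) = 111 nm.

111 nm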